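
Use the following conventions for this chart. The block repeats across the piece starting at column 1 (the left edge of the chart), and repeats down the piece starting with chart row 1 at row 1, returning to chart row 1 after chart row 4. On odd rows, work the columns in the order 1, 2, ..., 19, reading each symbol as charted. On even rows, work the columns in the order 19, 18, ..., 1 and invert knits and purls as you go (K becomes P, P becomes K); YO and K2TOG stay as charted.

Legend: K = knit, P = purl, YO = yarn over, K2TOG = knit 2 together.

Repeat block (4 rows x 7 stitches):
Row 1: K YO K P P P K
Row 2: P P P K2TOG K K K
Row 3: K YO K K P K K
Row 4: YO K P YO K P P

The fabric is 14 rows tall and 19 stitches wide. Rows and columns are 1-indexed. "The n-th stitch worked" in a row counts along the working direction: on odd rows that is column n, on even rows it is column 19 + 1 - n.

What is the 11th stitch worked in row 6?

Row 6 uses chart row ((6-1) mod 4)+1 = 2. Row 6 is even, so WS.
Chart row 2 tiled across columns 1-19: P P P K2TOG K K K P P P K2TOG K K K P P P K2TOG K
Wrong side: read the tiled row from column 19 down to 1 and exchange K with P (leave YO, K2TOG).
Row 6 as worked: P K2TOG K K K P P P K2TOG K K K P P P K2TOG K K K
Stitch 11 in working order -> K

Stitch:
K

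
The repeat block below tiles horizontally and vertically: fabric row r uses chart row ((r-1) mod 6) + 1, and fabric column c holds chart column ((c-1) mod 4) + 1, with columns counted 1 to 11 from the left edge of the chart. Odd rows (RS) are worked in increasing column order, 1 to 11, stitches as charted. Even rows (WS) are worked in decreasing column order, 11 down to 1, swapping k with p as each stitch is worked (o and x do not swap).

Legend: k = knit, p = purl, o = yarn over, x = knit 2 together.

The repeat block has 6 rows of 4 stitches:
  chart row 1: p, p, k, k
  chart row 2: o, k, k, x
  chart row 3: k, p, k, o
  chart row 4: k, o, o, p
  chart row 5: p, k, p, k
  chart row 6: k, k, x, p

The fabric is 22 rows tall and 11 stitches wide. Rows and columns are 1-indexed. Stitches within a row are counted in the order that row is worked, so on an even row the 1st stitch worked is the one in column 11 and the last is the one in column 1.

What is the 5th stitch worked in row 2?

Row 2 uses chart row ((2-1) mod 6)+1 = 2. Row 2 is even, so WS.
Chart row 2 tiled across columns 1-11: o k k x o k k x o k k
Wrong side: read the tiled row from column 11 down to 1 and exchange k with p (leave o, x).
Row 2 as worked: p p o x p p o x p p o
Stitch 5 in working order -> p

Stitch:
p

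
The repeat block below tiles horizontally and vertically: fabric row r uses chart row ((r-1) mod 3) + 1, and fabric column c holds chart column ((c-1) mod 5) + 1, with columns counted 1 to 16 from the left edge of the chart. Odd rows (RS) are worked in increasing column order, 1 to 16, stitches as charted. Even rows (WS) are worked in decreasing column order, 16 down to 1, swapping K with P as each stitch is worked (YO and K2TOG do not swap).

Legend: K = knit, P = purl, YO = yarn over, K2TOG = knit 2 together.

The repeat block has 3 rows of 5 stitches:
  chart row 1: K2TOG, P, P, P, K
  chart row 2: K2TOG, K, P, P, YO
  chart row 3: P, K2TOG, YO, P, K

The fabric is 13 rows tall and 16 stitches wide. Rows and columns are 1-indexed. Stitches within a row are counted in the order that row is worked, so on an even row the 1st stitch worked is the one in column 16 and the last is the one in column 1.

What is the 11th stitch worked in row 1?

Row 1 uses chart row ((1-1) mod 3)+1 = 1. Row 1 is odd, so RS.
Chart row 1 tiled across columns 1-16: K2TOG P P P K K2TOG P P P K K2TOG P P P K K2TOG
RS: work column 1 to column 16, symbols as charted — the tiled row is the row as worked.
Stitch 11 in working order -> K2TOG

Result:
K2TOG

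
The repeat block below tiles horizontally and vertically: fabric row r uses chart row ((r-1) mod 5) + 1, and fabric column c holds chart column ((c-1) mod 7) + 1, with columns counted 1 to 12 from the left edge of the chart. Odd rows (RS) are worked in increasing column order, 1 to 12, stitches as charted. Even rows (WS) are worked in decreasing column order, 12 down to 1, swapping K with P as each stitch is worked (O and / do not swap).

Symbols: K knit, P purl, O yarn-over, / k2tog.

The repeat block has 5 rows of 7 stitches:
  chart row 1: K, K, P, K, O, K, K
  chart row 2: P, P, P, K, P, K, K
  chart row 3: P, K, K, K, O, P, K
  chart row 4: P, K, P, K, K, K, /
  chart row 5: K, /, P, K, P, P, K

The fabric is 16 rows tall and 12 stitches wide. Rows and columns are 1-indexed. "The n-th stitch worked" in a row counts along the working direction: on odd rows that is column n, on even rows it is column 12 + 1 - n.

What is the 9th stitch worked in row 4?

For row 4: chart row = ((4-1) mod 5) + 1 = 4; this is a WS (even) row.
Chart row 4 tiled across columns 1-12: P K P K K K / P K P K K
WS row: flip the tiled sequence (start at column 12) and apply K<->P; O and / stay.
Row 4 as worked: P P K P K / P P P K P K
Counting 9 along the worked row gives P.

Result:
P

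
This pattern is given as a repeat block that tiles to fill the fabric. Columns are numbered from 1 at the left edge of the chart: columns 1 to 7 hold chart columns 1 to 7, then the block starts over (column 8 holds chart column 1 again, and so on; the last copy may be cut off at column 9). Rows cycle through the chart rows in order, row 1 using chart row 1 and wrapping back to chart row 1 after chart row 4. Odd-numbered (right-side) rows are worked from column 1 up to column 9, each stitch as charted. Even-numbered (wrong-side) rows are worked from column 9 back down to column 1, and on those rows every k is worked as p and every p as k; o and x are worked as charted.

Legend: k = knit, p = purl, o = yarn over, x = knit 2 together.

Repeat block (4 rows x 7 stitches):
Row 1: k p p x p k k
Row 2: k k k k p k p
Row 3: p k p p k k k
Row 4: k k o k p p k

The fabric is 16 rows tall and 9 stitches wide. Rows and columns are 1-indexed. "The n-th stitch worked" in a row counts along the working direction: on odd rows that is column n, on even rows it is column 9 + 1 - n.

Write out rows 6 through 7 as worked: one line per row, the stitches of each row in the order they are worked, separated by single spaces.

Result:
p p k p k p p p p
p k p p k k k p k

Derivation:
Row 6: chart row 2, WS - tiled (columns 1-9): k k k k p k p k k; work from column 9 back to 1 with k<->p swapped.
Row 7: chart row 3, RS - tile across columns 1-9 and work as-is.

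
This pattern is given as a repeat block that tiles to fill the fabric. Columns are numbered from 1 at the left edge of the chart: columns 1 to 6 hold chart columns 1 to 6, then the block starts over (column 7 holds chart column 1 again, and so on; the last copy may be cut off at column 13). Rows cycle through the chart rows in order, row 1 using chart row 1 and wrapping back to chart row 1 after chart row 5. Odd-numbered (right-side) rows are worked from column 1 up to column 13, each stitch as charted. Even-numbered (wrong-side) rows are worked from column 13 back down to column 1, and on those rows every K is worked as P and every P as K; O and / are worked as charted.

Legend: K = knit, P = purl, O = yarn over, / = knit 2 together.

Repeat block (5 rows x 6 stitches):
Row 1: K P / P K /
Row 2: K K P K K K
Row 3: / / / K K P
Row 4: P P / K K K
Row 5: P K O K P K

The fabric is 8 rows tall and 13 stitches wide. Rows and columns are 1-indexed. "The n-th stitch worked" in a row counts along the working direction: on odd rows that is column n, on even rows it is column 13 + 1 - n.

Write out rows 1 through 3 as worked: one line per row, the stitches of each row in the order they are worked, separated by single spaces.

Row 1: chart row 1, RS - tile across columns 1-13 and work as-is.
Row 2: chart row 2, WS - tiled (columns 1-13): K K P K K K K K P K K K K; work from column 13 back to 1 with K<->P swapped.
Row 3: chart row 3, RS - tile across columns 1-13 and work as-is.

Rows as worked:
K P / P K / K P / P K / K
P P P P K P P P P P K P P
/ / / K K P / / / K K P /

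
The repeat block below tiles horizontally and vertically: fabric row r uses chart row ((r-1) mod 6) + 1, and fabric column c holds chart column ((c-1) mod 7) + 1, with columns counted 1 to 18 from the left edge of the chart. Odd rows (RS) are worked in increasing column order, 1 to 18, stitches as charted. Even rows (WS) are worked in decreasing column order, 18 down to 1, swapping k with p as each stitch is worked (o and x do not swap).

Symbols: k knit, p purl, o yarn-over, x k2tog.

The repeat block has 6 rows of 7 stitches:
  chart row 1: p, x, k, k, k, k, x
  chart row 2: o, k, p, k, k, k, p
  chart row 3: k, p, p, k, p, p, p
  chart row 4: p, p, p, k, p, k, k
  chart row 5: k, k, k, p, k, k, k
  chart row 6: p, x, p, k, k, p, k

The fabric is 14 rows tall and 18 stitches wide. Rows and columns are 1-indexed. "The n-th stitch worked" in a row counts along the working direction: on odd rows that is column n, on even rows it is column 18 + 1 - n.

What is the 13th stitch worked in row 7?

For row 7: chart row = ((7-1) mod 6) + 1 = 1; this is a RS (odd) row.
Chart row 1 tiled across columns 1-18: p x k k k k x p x k k k k x p x k k
RS: work column 1 to column 18, symbols as charted — the tiled row is the row as worked.
The 13th stitch worked is k.

== STITCH ==
k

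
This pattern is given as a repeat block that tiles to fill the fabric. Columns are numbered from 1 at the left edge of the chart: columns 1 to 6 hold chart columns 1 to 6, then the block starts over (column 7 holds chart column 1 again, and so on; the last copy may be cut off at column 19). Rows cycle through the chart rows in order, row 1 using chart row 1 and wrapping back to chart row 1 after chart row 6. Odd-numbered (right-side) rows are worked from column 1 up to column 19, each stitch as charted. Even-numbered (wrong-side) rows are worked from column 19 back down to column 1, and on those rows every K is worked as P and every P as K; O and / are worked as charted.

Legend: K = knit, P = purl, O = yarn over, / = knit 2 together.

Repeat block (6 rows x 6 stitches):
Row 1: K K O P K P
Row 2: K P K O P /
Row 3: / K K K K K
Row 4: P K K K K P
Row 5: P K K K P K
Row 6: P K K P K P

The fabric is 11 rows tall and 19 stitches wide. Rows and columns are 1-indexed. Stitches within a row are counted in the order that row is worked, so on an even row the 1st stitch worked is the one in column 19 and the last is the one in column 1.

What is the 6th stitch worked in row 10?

For row 10: chart row = ((10-1) mod 6) + 1 = 4; this is a WS (even) row.
Chart row 4 tiled across columns 1-19: P K K K K P P K K K K P P K K K K P P
WS: work from column 19 back to column 1 (reverse the tiled row), swapping K<->P (O and / unchanged).
Row 10 as worked: K K P P P P K K P P P P K K P P P P K
Stitch 6 in working order -> P

== STITCH ==
P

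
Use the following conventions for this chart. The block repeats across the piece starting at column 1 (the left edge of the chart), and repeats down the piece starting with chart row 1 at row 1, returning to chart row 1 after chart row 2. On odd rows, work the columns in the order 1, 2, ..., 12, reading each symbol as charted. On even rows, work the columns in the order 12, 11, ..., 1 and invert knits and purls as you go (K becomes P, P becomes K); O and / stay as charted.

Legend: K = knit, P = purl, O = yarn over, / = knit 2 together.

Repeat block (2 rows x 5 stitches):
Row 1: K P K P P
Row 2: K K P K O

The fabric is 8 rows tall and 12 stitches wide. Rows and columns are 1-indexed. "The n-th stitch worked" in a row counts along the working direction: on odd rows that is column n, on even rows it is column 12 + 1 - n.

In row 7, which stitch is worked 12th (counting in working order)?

Row 7: (7-1) mod 2 = 0, so use chart row 1. Odd row -> RS.
Chart row 1 tiled across columns 1-12: K P K P P K P K P P K P
RS row: no reversal, no swap; stitch n worked = column n.
Counting 12 along the worked row gives P.

Stitch:
P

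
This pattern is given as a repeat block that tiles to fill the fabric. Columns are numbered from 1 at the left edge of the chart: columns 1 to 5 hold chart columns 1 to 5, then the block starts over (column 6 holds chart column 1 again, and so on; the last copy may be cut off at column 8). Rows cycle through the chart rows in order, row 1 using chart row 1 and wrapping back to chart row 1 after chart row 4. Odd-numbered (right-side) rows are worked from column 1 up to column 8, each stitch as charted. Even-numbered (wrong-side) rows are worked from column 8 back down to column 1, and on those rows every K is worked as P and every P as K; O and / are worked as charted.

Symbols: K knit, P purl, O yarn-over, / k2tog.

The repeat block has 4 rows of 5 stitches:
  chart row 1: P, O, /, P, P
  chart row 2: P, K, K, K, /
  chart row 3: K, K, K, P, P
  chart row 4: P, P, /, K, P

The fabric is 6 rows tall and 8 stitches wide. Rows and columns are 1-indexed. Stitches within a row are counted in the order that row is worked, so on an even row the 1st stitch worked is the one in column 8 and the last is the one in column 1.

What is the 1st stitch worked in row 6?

Stitch:
P

Derivation:
Row 6 uses chart row ((6-1) mod 4)+1 = 2. Row 6 is even, so WS.
Chart row 2 tiled across columns 1-8: P K K K / P K K
WS: work from column 8 back to column 1 (reverse the tiled row), swapping K<->P (O and / unchanged).
Row 6 as worked: P P K / P P P K
Counting 1 along the worked row gives P.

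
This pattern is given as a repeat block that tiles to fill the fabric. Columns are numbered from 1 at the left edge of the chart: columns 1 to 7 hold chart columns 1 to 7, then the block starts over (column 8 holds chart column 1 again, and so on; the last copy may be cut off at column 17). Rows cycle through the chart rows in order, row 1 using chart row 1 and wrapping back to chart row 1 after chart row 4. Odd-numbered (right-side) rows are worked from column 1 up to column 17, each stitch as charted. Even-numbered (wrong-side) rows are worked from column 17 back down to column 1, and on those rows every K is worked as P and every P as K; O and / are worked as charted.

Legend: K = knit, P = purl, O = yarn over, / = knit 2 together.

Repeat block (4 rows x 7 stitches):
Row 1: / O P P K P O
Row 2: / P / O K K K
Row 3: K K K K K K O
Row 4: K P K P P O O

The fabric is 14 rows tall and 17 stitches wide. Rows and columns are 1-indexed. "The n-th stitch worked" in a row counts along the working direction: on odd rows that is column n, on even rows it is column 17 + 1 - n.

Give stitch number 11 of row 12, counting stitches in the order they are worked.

== STITCH ==
O

Derivation:
For row 12: chart row = ((12-1) mod 4) + 1 = 4; this is a WS (even) row.
Chart row 4 tiled across columns 1-17: K P K P P O O K P K P P O O K P K
Wrong side: read the tiled row from column 17 down to 1 and exchange K with P (leave O, /).
Row 12 as worked: P K P O O K K P K P O O K K P K P
Stitch 11 in working order -> O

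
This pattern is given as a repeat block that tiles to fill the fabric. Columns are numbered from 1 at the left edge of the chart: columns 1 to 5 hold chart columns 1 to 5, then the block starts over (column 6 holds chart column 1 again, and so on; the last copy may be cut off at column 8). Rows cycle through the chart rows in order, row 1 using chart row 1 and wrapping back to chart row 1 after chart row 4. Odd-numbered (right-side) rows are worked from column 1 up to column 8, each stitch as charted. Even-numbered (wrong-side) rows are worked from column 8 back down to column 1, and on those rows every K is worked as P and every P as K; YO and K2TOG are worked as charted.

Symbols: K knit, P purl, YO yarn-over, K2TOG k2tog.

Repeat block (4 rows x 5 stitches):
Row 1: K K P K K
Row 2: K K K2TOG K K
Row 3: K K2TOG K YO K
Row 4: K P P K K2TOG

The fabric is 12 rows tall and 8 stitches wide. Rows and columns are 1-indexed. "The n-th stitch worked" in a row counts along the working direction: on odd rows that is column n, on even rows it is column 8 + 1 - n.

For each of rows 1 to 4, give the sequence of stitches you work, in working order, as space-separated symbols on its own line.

Row 1: chart row 1, RS - tile across columns 1-8 and work as-is.
Row 2: chart row 2, WS - tiled (columns 1-8): K K K2TOG K K K K K2TOG; work from column 8 back to 1 with K<->P swapped.
Row 3: chart row 3, RS - tile across columns 1-8 and work as-is.
Row 4: chart row 4, WS - tiled (columns 1-8): K P P K K2TOG K P P; work from column 8 back to 1 with K<->P swapped.

Result:
K K P K K K K P
K2TOG P P P P K2TOG P P
K K2TOG K YO K K K2TOG K
K K P K2TOG P K K P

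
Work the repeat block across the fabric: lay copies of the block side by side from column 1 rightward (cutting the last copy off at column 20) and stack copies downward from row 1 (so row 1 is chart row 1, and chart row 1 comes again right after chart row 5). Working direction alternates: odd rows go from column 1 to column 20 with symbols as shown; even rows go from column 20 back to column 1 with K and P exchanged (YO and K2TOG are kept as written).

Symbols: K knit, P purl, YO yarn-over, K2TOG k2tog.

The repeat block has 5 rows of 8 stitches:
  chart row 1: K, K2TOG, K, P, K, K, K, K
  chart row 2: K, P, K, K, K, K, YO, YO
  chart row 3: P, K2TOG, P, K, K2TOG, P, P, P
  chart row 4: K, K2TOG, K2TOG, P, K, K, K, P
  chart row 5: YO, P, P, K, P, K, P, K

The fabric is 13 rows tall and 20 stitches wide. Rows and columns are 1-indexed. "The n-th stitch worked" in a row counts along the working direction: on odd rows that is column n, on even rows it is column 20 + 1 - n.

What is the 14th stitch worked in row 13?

Row 13 uses chart row ((13-1) mod 5)+1 = 3. Row 13 is odd, so RS.
Chart row 3 tiled across columns 1-20: P K2TOG P K K2TOG P P P P K2TOG P K K2TOG P P P P K2TOG P K
RS: work column 1 to column 20, symbols as charted — the tiled row is the row as worked.
Counting 14 along the worked row gives P.

== STITCH ==
P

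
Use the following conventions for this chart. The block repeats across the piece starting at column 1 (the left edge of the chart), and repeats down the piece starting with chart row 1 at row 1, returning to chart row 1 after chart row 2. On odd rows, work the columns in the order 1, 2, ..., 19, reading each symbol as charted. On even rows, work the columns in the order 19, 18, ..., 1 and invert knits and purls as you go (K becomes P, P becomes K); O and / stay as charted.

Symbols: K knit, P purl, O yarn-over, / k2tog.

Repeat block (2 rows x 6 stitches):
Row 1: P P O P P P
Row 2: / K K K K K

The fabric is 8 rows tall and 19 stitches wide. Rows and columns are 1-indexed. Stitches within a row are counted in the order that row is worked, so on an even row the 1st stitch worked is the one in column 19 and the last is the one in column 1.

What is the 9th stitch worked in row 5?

Row 5: (5-1) mod 2 = 0, so use chart row 1. Odd row -> RS.
Chart row 1 tiled across columns 1-19: P P O P P P P P O P P P P P O P P P P
RS row: no reversal, no swap; stitch n worked = column n.
Stitch 9 in working order -> O

Stitch:
O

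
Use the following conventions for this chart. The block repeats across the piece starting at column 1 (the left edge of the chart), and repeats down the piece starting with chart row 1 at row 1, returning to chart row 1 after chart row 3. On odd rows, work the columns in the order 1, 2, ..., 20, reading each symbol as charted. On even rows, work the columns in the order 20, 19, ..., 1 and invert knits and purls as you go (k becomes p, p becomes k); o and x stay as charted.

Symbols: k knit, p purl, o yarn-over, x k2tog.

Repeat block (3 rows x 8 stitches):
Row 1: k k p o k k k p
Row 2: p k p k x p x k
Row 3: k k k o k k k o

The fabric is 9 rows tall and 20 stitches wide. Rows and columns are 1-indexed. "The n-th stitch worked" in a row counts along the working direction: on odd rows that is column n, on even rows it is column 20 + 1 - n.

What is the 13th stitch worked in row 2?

For row 2: chart row = ((2-1) mod 3) + 1 = 2; this is a WS (even) row.
Chart row 2 tiled across columns 1-20: p k p k x p x k p k p k x p x k p k p k
Wrong side: read the tiled row from column 20 down to 1 and exchange k with p (leave o, x).
Row 2 as worked: p k p k p x k x p k p k p x k x p k p k
Stitch 13 in working order -> p

Stitch:
p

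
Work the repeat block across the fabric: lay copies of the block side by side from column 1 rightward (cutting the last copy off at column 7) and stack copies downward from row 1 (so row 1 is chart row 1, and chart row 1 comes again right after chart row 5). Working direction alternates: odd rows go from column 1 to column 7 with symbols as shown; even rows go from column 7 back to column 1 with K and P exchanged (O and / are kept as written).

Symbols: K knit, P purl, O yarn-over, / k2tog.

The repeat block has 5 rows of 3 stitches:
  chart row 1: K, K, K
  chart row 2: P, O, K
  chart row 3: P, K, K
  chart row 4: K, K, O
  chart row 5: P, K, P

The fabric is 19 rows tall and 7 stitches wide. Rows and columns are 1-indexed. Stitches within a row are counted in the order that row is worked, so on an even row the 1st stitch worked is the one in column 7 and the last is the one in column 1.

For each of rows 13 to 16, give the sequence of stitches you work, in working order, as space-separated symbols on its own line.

== ROWS AS WORKED ==
P K K P K K P
P O P P O P P
P K P P K P P
P P P P P P P

Derivation:
Row 13: chart row 3, RS - tile across columns 1-7 and work as-is.
Row 14: chart row 4, WS - tiled (columns 1-7): K K O K K O K; work from column 7 back to 1 with K<->P swapped.
Row 15: chart row 5, RS - tile across columns 1-7 and work as-is.
Row 16: chart row 1, WS - tiled (columns 1-7): K K K K K K K; work from column 7 back to 1 with K<->P swapped.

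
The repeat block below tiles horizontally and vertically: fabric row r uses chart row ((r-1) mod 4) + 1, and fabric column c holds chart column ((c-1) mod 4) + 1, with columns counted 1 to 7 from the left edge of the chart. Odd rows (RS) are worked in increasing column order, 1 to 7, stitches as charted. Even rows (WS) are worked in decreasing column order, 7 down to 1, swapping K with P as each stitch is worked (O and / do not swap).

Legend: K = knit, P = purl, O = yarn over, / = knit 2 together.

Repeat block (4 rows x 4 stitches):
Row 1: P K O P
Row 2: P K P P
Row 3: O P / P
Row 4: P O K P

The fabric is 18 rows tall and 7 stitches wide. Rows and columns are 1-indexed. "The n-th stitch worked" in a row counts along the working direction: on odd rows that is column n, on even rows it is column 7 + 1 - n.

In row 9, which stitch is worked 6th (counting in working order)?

Row 9 uses chart row ((9-1) mod 4)+1 = 1. Row 9 is odd, so RS.
Chart row 1 tiled across columns 1-7: P K O P P K O
Right side: take the tiled row as-is (worked left to right from column 1).
Stitch 6 in working order -> K

Stitch:
K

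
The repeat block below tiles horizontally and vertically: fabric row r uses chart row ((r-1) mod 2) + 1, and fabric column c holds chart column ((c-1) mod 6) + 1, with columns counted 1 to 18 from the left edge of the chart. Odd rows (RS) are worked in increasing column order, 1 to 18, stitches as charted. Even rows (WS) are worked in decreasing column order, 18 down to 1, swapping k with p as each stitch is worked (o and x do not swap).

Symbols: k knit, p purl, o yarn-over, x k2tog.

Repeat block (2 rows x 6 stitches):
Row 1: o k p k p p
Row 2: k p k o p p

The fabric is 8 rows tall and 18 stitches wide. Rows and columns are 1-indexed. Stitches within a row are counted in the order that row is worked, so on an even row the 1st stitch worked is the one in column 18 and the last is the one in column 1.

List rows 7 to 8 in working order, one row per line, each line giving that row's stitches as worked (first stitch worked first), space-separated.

Result:
o k p k p p o k p k p p o k p k p p
k k o p k p k k o p k p k k o p k p

Derivation:
Row 7: chart row 1, RS - tile across columns 1-18 and work as-is.
Row 8: chart row 2, WS - tiled (columns 1-18): k p k o p p k p k o p p k p k o p p; work from column 18 back to 1 with k<->p swapped.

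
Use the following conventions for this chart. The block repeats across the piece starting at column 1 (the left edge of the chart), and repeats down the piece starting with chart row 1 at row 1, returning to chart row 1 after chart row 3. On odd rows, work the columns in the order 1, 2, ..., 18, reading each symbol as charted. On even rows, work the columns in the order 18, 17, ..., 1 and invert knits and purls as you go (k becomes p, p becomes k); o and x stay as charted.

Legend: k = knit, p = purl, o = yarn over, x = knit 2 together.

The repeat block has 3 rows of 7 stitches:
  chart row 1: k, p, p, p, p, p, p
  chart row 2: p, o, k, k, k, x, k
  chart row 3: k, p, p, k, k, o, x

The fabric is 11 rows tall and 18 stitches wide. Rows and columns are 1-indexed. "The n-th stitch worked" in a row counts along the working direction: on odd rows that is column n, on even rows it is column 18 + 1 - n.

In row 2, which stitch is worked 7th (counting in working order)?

For row 2: chart row = ((2-1) mod 3) + 1 = 2; this is a WS (even) row.
Chart row 2 tiled across columns 1-18: p o k k k x k p o k k k x k p o k k
Wrong side: read the tiled row from column 18 down to 1 and exchange k with p (leave o, x).
Row 2 as worked: p p o k p x p p p o k p x p p p o k
The 7th stitch worked is p.

Result:
p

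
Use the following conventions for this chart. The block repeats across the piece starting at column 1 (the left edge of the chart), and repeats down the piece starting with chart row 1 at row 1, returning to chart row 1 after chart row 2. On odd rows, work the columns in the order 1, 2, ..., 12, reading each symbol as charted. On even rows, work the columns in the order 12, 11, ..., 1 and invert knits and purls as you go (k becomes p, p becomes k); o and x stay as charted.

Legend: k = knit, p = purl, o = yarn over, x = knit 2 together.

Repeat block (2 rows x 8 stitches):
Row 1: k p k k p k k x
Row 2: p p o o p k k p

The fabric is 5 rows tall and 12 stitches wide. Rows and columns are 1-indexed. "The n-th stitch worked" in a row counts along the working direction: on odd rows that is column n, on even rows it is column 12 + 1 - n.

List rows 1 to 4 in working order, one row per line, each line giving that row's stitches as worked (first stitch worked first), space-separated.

Result:
k p k k p k k x k p k k
o o k k k p p k o o k k
k p k k p k k x k p k k
o o k k k p p k o o k k

Derivation:
Row 1: chart row 1, RS - tile across columns 1-12 and work as-is.
Row 2: chart row 2, WS - tiled (columns 1-12): p p o o p k k p p p o o; work from column 12 back to 1 with k<->p swapped.
Row 3: chart row 1, RS - tile across columns 1-12 and work as-is.
Row 4: chart row 2, WS - tiled (columns 1-12): p p o o p k k p p p o o; work from column 12 back to 1 with k<->p swapped.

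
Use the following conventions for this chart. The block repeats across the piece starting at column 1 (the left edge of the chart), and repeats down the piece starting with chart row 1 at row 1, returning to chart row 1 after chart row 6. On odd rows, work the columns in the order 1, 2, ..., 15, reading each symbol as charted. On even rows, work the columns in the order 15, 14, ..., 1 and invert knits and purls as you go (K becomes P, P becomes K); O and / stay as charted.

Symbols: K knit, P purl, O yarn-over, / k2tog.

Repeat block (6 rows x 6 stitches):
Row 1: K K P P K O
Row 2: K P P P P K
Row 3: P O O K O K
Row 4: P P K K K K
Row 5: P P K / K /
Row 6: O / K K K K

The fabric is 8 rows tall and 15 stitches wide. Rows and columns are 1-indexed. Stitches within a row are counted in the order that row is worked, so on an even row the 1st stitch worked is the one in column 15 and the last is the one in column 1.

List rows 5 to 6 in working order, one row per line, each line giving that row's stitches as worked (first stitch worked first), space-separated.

Row 5: chart row 5, RS - tile across columns 1-15 and work as-is.
Row 6: chart row 6, WS - tiled (columns 1-15): O / K K K K O / K K K K O / K; work from column 15 back to 1 with K<->P swapped.

Result:
P P K / K / P P K / K / P P K
P / O P P P P / O P P P P / O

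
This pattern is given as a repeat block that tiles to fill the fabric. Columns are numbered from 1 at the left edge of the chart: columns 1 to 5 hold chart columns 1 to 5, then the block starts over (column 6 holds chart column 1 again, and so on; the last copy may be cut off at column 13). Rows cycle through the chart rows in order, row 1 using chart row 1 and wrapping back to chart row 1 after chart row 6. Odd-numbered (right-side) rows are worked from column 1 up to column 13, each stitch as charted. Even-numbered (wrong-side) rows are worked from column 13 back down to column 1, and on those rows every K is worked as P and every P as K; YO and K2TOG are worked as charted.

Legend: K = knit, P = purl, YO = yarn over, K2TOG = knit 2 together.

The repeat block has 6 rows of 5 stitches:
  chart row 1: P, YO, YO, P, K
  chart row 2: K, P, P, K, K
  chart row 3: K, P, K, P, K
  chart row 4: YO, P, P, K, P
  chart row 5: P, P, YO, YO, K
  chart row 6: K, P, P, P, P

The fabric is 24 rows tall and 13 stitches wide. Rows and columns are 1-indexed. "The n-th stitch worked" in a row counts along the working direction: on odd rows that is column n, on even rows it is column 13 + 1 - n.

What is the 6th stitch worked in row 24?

Row 24 uses chart row ((24-1) mod 6)+1 = 6. Row 24 is even, so WS.
Chart row 6 tiled across columns 1-13: K P P P P K P P P P K P P
Wrong side: read the tiled row from column 13 down to 1 and exchange K with P (leave YO, K2TOG).
Row 24 as worked: K K P K K K K P K K K K P
Counting 6 along the worked row gives K.

== STITCH ==
K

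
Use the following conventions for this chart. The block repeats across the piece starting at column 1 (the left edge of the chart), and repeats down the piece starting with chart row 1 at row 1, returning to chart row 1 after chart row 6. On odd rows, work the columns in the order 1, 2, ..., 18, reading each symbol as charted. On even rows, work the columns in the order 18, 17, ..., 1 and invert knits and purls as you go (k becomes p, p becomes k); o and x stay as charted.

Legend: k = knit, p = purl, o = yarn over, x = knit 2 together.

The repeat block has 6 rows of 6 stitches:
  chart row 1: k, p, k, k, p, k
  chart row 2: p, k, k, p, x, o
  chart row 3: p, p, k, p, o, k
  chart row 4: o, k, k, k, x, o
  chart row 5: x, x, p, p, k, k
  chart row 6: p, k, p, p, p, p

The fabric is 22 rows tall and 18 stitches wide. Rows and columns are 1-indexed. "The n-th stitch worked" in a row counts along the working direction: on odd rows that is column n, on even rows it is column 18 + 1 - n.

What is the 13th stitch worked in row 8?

For row 8: chart row = ((8-1) mod 6) + 1 = 2; this is a WS (even) row.
Chart row 2 tiled across columns 1-18: p k k p x o p k k p x o p k k p x o
WS row: flip the tiled sequence (start at column 18) and apply k<->p; o and x stay.
Row 8 as worked: o x k p p k o x k p p k o x k p p k
Counting 13 along the worked row gives o.

Stitch:
o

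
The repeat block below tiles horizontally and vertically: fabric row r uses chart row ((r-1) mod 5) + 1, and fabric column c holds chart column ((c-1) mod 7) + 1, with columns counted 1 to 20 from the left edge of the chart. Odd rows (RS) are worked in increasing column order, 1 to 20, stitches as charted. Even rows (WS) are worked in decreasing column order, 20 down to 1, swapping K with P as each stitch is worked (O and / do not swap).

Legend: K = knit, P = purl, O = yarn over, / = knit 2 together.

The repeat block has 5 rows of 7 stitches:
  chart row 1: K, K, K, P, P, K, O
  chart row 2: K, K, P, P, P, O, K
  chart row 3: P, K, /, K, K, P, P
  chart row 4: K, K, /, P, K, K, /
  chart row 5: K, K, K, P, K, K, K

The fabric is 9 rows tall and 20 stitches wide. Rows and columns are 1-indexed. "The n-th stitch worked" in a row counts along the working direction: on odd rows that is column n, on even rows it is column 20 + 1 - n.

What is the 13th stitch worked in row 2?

Result:
P

Derivation:
For row 2: chart row = ((2-1) mod 5) + 1 = 2; this is a WS (even) row.
Chart row 2 tiled across columns 1-20: K K P P P O K K K P P P O K K K P P P O
Wrong side: read the tiled row from column 20 down to 1 and exchange K with P (leave O, /).
Row 2 as worked: O K K K P P P O K K K P P P O K K K P P
The 13th stitch worked is P.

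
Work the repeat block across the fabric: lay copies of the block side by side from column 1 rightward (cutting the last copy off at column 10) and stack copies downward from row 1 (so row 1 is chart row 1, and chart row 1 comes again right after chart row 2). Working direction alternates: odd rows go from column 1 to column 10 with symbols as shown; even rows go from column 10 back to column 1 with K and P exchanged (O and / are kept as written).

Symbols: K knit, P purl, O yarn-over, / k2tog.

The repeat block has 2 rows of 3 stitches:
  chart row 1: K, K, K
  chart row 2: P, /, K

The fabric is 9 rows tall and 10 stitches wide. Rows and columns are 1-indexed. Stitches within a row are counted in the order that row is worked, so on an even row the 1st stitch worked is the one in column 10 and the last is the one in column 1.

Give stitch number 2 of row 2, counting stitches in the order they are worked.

Stitch:
P

Derivation:
Row 2: (2-1) mod 2 = 1, so use chart row 2. Even row -> WS.
Chart row 2 tiled across columns 1-10: P / K P / K P / K P
WS row: flip the tiled sequence (start at column 10) and apply K<->P; O and / stay.
Row 2 as worked: K P / K P / K P / K
Counting 2 along the worked row gives P.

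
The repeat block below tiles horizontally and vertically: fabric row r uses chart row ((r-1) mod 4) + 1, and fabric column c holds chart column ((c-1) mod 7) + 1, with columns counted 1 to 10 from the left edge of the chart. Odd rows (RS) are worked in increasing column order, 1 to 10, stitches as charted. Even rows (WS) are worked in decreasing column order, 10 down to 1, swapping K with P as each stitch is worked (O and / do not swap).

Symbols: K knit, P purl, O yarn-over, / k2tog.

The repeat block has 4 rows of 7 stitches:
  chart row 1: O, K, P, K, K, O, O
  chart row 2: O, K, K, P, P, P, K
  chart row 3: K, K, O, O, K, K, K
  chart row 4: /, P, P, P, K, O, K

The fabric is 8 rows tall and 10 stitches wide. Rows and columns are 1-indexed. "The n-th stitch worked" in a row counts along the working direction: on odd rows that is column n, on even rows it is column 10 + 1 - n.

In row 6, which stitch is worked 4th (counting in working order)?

Result:
P

Derivation:
For row 6: chart row = ((6-1) mod 4) + 1 = 2; this is a WS (even) row.
Chart row 2 tiled across columns 1-10: O K K P P P K O K K
WS: work from column 10 back to column 1 (reverse the tiled row), swapping K<->P (O and / unchanged).
Row 6 as worked: P P O P K K K P P O
Counting 4 along the worked row gives P.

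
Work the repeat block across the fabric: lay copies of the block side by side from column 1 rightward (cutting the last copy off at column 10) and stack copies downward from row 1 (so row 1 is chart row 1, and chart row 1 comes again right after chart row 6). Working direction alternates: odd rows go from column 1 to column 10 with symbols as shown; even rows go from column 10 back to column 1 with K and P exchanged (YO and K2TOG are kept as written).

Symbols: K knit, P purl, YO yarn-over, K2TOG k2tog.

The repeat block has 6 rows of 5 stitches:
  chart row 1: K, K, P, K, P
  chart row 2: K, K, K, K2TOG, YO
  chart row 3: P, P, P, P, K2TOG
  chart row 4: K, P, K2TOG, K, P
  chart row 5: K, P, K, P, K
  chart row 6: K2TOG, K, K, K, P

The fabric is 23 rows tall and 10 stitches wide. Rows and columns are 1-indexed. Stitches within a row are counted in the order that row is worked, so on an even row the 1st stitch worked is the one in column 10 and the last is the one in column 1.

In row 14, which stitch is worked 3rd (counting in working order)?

For row 14: chart row = ((14-1) mod 6) + 1 = 2; this is a WS (even) row.
Chart row 2 tiled across columns 1-10: K K K K2TOG YO K K K K2TOG YO
WS: work from column 10 back to column 1 (reverse the tiled row), swapping K<->P (YO and K2TOG unchanged).
Row 14 as worked: YO K2TOG P P P YO K2TOG P P P
The 3rd stitch worked is P.

Stitch:
P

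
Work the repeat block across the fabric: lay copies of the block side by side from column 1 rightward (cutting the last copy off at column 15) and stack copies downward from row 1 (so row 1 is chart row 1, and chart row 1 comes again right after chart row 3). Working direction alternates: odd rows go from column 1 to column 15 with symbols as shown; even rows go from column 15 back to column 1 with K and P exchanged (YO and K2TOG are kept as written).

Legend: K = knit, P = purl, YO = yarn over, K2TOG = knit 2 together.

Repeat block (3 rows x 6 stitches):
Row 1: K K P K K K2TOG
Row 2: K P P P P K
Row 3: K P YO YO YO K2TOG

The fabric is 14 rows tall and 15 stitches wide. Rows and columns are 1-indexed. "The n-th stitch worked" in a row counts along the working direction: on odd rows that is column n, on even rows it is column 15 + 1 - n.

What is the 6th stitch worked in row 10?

Stitch:
P

Derivation:
For row 10: chart row = ((10-1) mod 3) + 1 = 1; this is a WS (even) row.
Chart row 1 tiled across columns 1-15: K K P K K K2TOG K K P K K K2TOG K K P
Wrong side: read the tiled row from column 15 down to 1 and exchange K with P (leave YO, K2TOG).
Row 10 as worked: K P P K2TOG P P K P P K2TOG P P K P P
Counting 6 along the worked row gives P.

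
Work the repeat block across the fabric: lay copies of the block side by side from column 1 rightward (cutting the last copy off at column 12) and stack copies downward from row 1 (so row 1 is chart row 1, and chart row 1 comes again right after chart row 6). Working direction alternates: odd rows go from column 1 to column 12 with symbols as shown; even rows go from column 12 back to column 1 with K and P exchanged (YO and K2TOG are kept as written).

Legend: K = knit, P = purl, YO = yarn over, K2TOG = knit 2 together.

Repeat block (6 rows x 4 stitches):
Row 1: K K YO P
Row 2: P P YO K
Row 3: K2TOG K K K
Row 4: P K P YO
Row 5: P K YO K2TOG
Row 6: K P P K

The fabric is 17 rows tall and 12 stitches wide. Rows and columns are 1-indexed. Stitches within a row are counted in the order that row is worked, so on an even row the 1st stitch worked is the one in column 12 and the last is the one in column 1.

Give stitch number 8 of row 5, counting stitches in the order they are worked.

Stitch:
K2TOG

Derivation:
Row 5 uses chart row ((5-1) mod 6)+1 = 5. Row 5 is odd, so RS.
Chart row 5 tiled across columns 1-12: P K YO K2TOG P K YO K2TOG P K YO K2TOG
Right side: take the tiled row as-is (worked left to right from column 1).
The 8th stitch worked is K2TOG.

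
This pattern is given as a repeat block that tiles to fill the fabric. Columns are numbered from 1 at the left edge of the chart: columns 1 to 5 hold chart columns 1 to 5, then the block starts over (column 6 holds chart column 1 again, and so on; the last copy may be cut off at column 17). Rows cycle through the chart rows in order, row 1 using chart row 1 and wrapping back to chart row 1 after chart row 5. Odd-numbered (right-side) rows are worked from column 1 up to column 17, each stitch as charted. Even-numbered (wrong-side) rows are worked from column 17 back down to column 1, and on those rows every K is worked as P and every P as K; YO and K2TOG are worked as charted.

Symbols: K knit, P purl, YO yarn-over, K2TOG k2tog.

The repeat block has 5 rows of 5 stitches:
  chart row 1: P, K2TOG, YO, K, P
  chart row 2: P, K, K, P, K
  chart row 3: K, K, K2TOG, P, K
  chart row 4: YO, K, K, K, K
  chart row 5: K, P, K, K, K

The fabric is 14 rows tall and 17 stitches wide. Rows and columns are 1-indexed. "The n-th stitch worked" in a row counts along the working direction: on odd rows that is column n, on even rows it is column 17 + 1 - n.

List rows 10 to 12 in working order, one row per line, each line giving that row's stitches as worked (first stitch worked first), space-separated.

Row 10: chart row 5, WS - tiled (columns 1-17): K P K K K K P K K K K P K K K K P; work from column 17 back to 1 with K<->P swapped.
Row 11: chart row 1, RS - tile across columns 1-17 and work as-is.
Row 12: chart row 2, WS - tiled (columns 1-17): P K K P K P K K P K P K K P K P K; work from column 17 back to 1 with K<->P swapped.

== ROWS AS WORKED ==
K P P P P K P P P P K P P P P K P
P K2TOG YO K P P K2TOG YO K P P K2TOG YO K P P K2TOG
P K P K P P K P K P P K P K P P K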